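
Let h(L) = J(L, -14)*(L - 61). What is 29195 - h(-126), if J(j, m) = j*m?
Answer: 359063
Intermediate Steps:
h(L) = -14*L*(-61 + L) (h(L) = (L*(-14))*(L - 61) = (-14*L)*(-61 + L) = -14*L*(-61 + L))
29195 - h(-126) = 29195 - 14*(-126)*(61 - 1*(-126)) = 29195 - 14*(-126)*(61 + 126) = 29195 - 14*(-126)*187 = 29195 - 1*(-329868) = 29195 + 329868 = 359063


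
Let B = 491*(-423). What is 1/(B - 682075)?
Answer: -1/889768 ≈ -1.1239e-6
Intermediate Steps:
B = -207693
1/(B - 682075) = 1/(-207693 - 682075) = 1/(-889768) = -1/889768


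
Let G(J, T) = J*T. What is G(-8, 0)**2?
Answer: 0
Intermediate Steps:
G(-8, 0)**2 = (-8*0)**2 = 0**2 = 0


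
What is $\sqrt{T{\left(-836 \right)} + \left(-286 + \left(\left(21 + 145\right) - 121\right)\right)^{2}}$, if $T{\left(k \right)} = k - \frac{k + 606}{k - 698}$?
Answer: $\frac{20 \sqrt{84191289}}{767} \approx 239.26$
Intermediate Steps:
$T{\left(k \right)} = k - \frac{606 + k}{-698 + k}$
$\sqrt{T{\left(-836 \right)} + \left(-286 + \left(\left(21 + 145\right) - 121\right)\right)^{2}} = \sqrt{\frac{-606 + \left(-836\right)^{2} - -584364}{-698 - 836} + \left(-286 + \left(\left(21 + 145\right) - 121\right)\right)^{2}} = \sqrt{\frac{-606 + 698896 + 584364}{-1534} + \left(-286 + \left(166 - 121\right)\right)^{2}} = \sqrt{\left(- \frac{1}{1534}\right) 1282654 + \left(-286 + 45\right)^{2}} = \sqrt{- \frac{641327}{767} + \left(-241\right)^{2}} = \sqrt{- \frac{641327}{767} + 58081} = \sqrt{\frac{43906800}{767}} = \frac{20 \sqrt{84191289}}{767}$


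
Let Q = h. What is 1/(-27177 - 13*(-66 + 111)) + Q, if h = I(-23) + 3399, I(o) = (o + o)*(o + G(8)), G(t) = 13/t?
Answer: 243320047/55524 ≈ 4382.3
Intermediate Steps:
I(o) = 2*o*(13/8 + o) (I(o) = (o + o)*(o + 13/8) = (2*o)*(o + 13*(⅛)) = (2*o)*(o + 13/8) = (2*o)*(13/8 + o) = 2*o*(13/8 + o))
h = 17529/4 (h = (¼)*(-23)*(13 + 8*(-23)) + 3399 = (¼)*(-23)*(13 - 184) + 3399 = (¼)*(-23)*(-171) + 3399 = 3933/4 + 3399 = 17529/4 ≈ 4382.3)
Q = 17529/4 ≈ 4382.3
1/(-27177 - 13*(-66 + 111)) + Q = 1/(-27177 - 13*(-66 + 111)) + 17529/4 = 1/(-27177 - 13*45) + 17529/4 = 1/(-27177 - 585) + 17529/4 = 1/(-27762) + 17529/4 = -1/27762 + 17529/4 = 243320047/55524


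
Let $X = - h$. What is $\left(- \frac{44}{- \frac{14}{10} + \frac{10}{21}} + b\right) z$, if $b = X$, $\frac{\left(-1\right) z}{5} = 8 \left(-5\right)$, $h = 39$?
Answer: $\frac{167400}{97} \approx 1725.8$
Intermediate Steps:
$z = 200$ ($z = - 5 \cdot 8 \left(-5\right) = \left(-5\right) \left(-40\right) = 200$)
$X = -39$ ($X = \left(-1\right) 39 = -39$)
$b = -39$
$\left(- \frac{44}{- \frac{14}{10} + \frac{10}{21}} + b\right) z = \left(- \frac{44}{- \frac{14}{10} + \frac{10}{21}} - 39\right) 200 = \left(- \frac{44}{\left(-14\right) \frac{1}{10} + 10 \cdot \frac{1}{21}} - 39\right) 200 = \left(- \frac{44}{- \frac{7}{5} + \frac{10}{21}} - 39\right) 200 = \left(- \frac{44}{- \frac{97}{105}} - 39\right) 200 = \left(\left(-44\right) \left(- \frac{105}{97}\right) - 39\right) 200 = \left(\frac{4620}{97} - 39\right) 200 = \frac{837}{97} \cdot 200 = \frac{167400}{97}$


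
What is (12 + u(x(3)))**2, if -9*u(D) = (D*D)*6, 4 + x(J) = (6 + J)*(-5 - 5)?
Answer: 311028496/9 ≈ 3.4559e+7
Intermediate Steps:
x(J) = -64 - 10*J (x(J) = -4 + (6 + J)*(-5 - 5) = -4 + (6 + J)*(-10) = -4 + (-60 - 10*J) = -64 - 10*J)
u(D) = -2*D**2/3 (u(D) = -D*D*6/9 = -D**2*6/9 = -2*D**2/3)
(12 + u(x(3)))**2 = (12 - 2*(-64 - 10*3)**2/3)**2 = (12 - 2*(-64 - 30)**2/3)**2 = (12 - 2/3*(-94)**2)**2 = (12 - 2/3*8836)**2 = (12 - 17672/3)**2 = (-17636/3)**2 = 311028496/9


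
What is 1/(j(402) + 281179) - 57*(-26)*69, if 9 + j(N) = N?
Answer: 28792989577/281572 ≈ 1.0226e+5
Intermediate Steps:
j(N) = -9 + N
1/(j(402) + 281179) - 57*(-26)*69 = 1/((-9 + 402) + 281179) - 57*(-26)*69 = 1/(393 + 281179) + 1482*69 = 1/281572 + 102258 = 28792989577/281572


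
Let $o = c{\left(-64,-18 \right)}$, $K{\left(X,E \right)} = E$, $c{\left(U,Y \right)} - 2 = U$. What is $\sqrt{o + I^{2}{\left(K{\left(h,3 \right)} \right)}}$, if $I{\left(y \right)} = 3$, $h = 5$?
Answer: $i \sqrt{53} \approx 7.2801 i$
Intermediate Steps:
$c{\left(U,Y \right)} = 2 + U$
$o = -62$ ($o = 2 - 64 = -62$)
$\sqrt{o + I^{2}{\left(K{\left(h,3 \right)} \right)}} = \sqrt{-62 + 3^{2}} = \sqrt{-62 + 9} = \sqrt{-53} = i \sqrt{53}$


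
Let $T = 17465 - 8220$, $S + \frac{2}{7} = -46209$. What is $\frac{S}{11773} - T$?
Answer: $- \frac{762213160}{82411} \approx -9248.9$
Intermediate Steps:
$S = - \frac{323465}{7}$ ($S = - \frac{2}{7} - 46209 = - \frac{323465}{7} \approx -46209.0$)
$T = 9245$ ($T = 17465 - 8220 = 9245$)
$\frac{S}{11773} - T = - \frac{323465}{7 \cdot 11773} - 9245 = \left(- \frac{323465}{7}\right) \frac{1}{11773} - 9245 = - \frac{323465}{82411} - 9245 = - \frac{762213160}{82411}$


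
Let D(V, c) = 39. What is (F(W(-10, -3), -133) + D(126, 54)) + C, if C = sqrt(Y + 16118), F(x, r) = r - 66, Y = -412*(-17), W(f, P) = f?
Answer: -160 + sqrt(23122) ≈ -7.9408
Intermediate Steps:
Y = 7004
F(x, r) = -66 + r
C = sqrt(23122) (C = sqrt(7004 + 16118) = sqrt(23122) ≈ 152.06)
(F(W(-10, -3), -133) + D(126, 54)) + C = ((-66 - 133) + 39) + sqrt(23122) = (-199 + 39) + sqrt(23122) = -160 + sqrt(23122)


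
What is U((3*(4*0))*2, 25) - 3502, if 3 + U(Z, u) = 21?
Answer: -3484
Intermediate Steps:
U(Z, u) = 18 (U(Z, u) = -3 + 21 = 18)
U((3*(4*0))*2, 25) - 3502 = 18 - 3502 = -3484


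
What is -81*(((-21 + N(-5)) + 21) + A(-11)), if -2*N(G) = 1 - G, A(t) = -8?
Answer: 891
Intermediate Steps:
N(G) = -½ + G/2 (N(G) = -(1 - G)/2 = -½ + G/2)
-81*(((-21 + N(-5)) + 21) + A(-11)) = -81*(((-21 + (-½ + (½)*(-5))) + 21) - 8) = -81*(((-21 + (-½ - 5/2)) + 21) - 8) = -81*(((-21 - 3) + 21) - 8) = -81*((-24 + 21) - 8) = -81*(-3 - 8) = -81*(-11) = 891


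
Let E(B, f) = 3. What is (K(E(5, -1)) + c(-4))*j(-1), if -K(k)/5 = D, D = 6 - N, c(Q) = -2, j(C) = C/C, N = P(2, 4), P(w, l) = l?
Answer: -12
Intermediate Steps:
N = 4
j(C) = 1
D = 2 (D = 6 - 1*4 = 6 - 4 = 2)
K(k) = -10 (K(k) = -5*2 = -10)
(K(E(5, -1)) + c(-4))*j(-1) = (-10 - 2)*1 = -12*1 = -12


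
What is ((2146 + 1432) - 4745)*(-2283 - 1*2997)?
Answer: 6161760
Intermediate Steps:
((2146 + 1432) - 4745)*(-2283 - 1*2997) = (3578 - 4745)*(-2283 - 2997) = -1167*(-5280) = 6161760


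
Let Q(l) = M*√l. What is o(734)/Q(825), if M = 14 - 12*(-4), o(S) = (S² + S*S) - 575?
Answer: 358979*√33/3410 ≈ 604.74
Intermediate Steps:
o(S) = -575 + 2*S² (o(S) = (S² + S²) - 575 = 2*S² - 575 = -575 + 2*S²)
M = 62 (M = 14 + 48 = 62)
Q(l) = 62*√l
o(734)/Q(825) = (-575 + 2*734²)/((62*√825)) = (-575 + 2*538756)/((62*(5*√33))) = (-575 + 1077512)/((310*√33)) = 1076937*(√33/10230) = 358979*√33/3410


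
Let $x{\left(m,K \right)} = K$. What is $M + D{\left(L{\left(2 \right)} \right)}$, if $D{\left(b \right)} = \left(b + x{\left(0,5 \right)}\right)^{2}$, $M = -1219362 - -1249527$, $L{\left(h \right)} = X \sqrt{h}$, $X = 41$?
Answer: $33552 + 410 \sqrt{2} \approx 34132.0$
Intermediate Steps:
$L{\left(h \right)} = 41 \sqrt{h}$
$M = 30165$ ($M = -1219362 + 1249527 = 30165$)
$D{\left(b \right)} = \left(5 + b\right)^{2}$ ($D{\left(b \right)} = \left(b + 5\right)^{2} = \left(5 + b\right)^{2}$)
$M + D{\left(L{\left(2 \right)} \right)} = 30165 + \left(5 + 41 \sqrt{2}\right)^{2}$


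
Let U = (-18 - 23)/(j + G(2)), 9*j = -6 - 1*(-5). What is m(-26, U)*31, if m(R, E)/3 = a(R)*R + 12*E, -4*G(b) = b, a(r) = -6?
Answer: 983196/11 ≈ 89382.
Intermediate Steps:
j = -⅑ (j = (-6 - 1*(-5))/9 = (-6 + 5)/9 = (⅑)*(-1) = -⅑ ≈ -0.11111)
G(b) = -b/4
U = 738/11 (U = (-18 - 23)/(-⅑ - ¼*2) = -41/(-⅑ - ½) = -41/(-11/18) = -41*(-18/11) = 738/11 ≈ 67.091)
m(R, E) = -18*R + 36*E (m(R, E) = 3*(-6*R + 12*E) = -18*R + 36*E)
m(-26, U)*31 = (-18*(-26) + 36*(738/11))*31 = (468 + 26568/11)*31 = (31716/11)*31 = 983196/11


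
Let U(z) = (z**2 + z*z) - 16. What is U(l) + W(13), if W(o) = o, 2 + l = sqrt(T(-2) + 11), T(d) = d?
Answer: -1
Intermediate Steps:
l = 1 (l = -2 + sqrt(-2 + 11) = -2 + sqrt(9) = -2 + 3 = 1)
U(z) = -16 + 2*z**2 (U(z) = (z**2 + z**2) - 16 = 2*z**2 - 16 = -16 + 2*z**2)
U(l) + W(13) = (-16 + 2*1**2) + 13 = (-16 + 2*1) + 13 = (-16 + 2) + 13 = -14 + 13 = -1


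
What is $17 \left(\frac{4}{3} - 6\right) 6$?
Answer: $-476$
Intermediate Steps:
$17 \left(\frac{4}{3} - 6\right) 6 = 17 \left(- \frac{14}{3}\right) 6 = \left(- \frac{238}{3}\right) 6 = -476$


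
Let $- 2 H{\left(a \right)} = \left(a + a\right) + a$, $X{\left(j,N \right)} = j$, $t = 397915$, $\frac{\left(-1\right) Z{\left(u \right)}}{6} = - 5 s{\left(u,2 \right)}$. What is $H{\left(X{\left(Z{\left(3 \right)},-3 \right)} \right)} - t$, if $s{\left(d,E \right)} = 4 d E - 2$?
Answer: $-398905$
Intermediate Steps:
$s{\left(d,E \right)} = -2 + 4 E d$ ($s{\left(d,E \right)} = 4 E d - 2 = -2 + 4 E d$)
$Z{\left(u \right)} = -60 + 240 u$ ($Z{\left(u \right)} = - 6 \left(- 5 \left(-2 + 4 \cdot 2 u\right)\right) = - 6 \left(- 5 \left(-2 + 8 u\right)\right) = - 6 \left(10 - 40 u\right) = -60 + 240 u$)
$H{\left(a \right)} = - \frac{3 a}{2}$ ($H{\left(a \right)} = - \frac{\left(a + a\right) + a}{2} = - \frac{2 a + a}{2} = - \frac{3 a}{2}$)
$H{\left(X{\left(Z{\left(3 \right)},-3 \right)} \right)} - t = - \frac{3 \left(-60 + 240 \cdot 3\right)}{2} - 397915 = - \frac{3 \left(-60 + 720\right)}{2} - 397915 = \left(- \frac{3}{2}\right) 660 - 397915 = -990 - 397915 = -398905$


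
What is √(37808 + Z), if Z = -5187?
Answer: √32621 ≈ 180.61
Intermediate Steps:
√(37808 + Z) = √(37808 - 5187) = √32621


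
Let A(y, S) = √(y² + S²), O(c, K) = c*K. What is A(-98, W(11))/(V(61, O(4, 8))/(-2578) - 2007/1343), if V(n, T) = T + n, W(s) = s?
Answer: -3462254*√389/1059789 ≈ -64.434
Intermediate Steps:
O(c, K) = K*c
A(y, S) = √(S² + y²)
A(-98, W(11))/(V(61, O(4, 8))/(-2578) - 2007/1343) = √(11² + (-98)²)/((8*4 + 61)/(-2578) - 2007/1343) = √(121 + 9604)/((32 + 61)*(-1/2578) - 2007*1/1343) = √9725/(93*(-1/2578) - 2007/1343) = (5*√389)/(-93/2578 - 2007/1343) = (5*√389)/(-5298945/3462254) = (5*√389)*(-3462254/5298945) = -3462254*√389/1059789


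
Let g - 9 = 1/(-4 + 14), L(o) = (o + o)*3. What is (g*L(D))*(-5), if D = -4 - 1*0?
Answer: 1092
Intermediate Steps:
D = -4 (D = -4 + 0 = -4)
L(o) = 6*o (L(o) = (2*o)*3 = 6*o)
g = 91/10 (g = 9 + 1/(-4 + 14) = 9 + 1/10 = 91/10 ≈ 9.1000)
(g*L(D))*(-5) = (91*(6*(-4))/10)*(-5) = ((91/10)*(-24))*(-5) = -1092/5*(-5) = 1092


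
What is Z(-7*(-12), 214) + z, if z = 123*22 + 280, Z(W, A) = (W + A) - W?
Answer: 3200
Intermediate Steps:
Z(W, A) = A (Z(W, A) = (A + W) - W = A)
z = 2986 (z = 2706 + 280 = 2986)
Z(-7*(-12), 214) + z = 214 + 2986 = 3200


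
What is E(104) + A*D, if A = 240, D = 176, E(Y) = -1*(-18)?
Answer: 42258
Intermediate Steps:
E(Y) = 18
E(104) + A*D = 18 + 240*176 = 18 + 42240 = 42258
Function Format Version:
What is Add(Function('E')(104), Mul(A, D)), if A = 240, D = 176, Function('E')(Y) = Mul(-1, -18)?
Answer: 42258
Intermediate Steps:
Function('E')(Y) = 18
Add(Function('E')(104), Mul(A, D)) = Add(18, Mul(240, 176)) = Add(18, 42240) = 42258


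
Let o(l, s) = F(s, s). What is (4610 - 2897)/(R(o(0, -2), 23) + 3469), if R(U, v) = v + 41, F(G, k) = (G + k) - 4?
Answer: 1713/3533 ≈ 0.48486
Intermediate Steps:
F(G, k) = -4 + G + k
o(l, s) = -4 + 2*s (o(l, s) = -4 + s + s = -4 + 2*s)
R(U, v) = 41 + v
(4610 - 2897)/(R(o(0, -2), 23) + 3469) = (4610 - 2897)/((41 + 23) + 3469) = 1713/(64 + 3469) = 1713/3533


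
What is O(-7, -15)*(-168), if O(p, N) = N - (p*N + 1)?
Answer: 20328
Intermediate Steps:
O(p, N) = -1 + N - N*p (O(p, N) = N - (N*p + 1) = N - (1 + N*p) = N + (-1 - N*p) = -1 + N - N*p)
O(-7, -15)*(-168) = (-1 - 15 - 1*(-15)*(-7))*(-168) = (-1 - 15 - 105)*(-168) = -121*(-168) = 20328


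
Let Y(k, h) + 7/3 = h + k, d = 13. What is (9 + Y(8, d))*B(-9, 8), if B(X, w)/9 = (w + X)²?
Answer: 249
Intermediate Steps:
B(X, w) = 9*(X + w)² (B(X, w) = 9*(w + X)² = 9*(X + w)²)
Y(k, h) = -7/3 + h + k (Y(k, h) = -7/3 + (h + k) = -7/3 + h + k)
(9 + Y(8, d))*B(-9, 8) = (9 + (-7/3 + 13 + 8))*(9*(-9 + 8)²) = (9 + 56/3)*(9*(-1)²) = 83*(9*1)/3 = (83/3)*9 = 249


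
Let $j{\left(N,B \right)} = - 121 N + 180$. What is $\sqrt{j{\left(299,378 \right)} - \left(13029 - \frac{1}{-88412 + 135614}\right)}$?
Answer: $\frac{i \sqrt{109235796155310}}{47202} \approx 221.42 i$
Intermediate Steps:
$j{\left(N,B \right)} = 180 - 121 N$
$\sqrt{j{\left(299,378 \right)} - \left(13029 - \frac{1}{-88412 + 135614}\right)} = \sqrt{\left(180 - 36179\right) - \left(13029 - \frac{1}{-88412 + 135614}\right)} = \sqrt{\left(180 - 36179\right) - \left(13029 - \frac{1}{47202}\right)} = \sqrt{-35999 + \left(-13029 + \frac{1}{47202}\right)} = \sqrt{-35999 - \frac{614994857}{47202}} = \sqrt{- \frac{2314219655}{47202}} = \frac{i \sqrt{109235796155310}}{47202}$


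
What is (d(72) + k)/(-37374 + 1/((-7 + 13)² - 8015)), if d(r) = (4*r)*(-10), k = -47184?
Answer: 57065808/42601021 ≈ 1.3395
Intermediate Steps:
d(r) = -40*r
(d(72) + k)/(-37374 + 1/((-7 + 13)² - 8015)) = (-40*72 - 47184)/(-37374 + 1/((-7 + 13)² - 8015)) = (-2880 - 47184)/(-37374 + 1/(6² - 8015)) = -50064/(-37374 + 1/(36 - 8015)) = -50064/(-37374 + 1/(-7979)) = -50064/(-37374 - 1/7979) = -50064/(-298207147/7979) = -50064*(-7979/298207147) = 57065808/42601021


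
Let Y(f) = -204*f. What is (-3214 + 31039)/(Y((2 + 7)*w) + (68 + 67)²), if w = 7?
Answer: 9275/1791 ≈ 5.1787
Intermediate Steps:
(-3214 + 31039)/(Y((2 + 7)*w) + (68 + 67)²) = (-3214 + 31039)/(-204*(2 + 7)*7 + (68 + 67)²) = 27825/(-1836*7 + 135²) = 27825/(-204*63 + 18225) = 27825/(-12852 + 18225) = 27825/5373 = 27825*(1/5373) = 9275/1791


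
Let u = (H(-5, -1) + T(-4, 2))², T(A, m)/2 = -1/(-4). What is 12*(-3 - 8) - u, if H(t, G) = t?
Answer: -609/4 ≈ -152.25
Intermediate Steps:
T(A, m) = ½ (T(A, m) = 2*(-1/(-4)) = 2*(-1*(-¼)) = 2*(¼) = ½)
u = 81/4 (u = (-5 + ½)² = (-9/2)² = 81/4 ≈ 20.250)
12*(-3 - 8) - u = 12*(-3 - 8) - 1*81/4 = 12*(-11) - 81/4 = -132 - 81/4 = -609/4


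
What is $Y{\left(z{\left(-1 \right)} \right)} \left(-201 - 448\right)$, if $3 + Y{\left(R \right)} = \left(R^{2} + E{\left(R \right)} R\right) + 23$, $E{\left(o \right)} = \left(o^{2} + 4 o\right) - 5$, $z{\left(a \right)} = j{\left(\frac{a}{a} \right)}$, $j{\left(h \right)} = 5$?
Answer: $-159005$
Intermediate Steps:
$z{\left(a \right)} = 5$
$E{\left(o \right)} = -5 + o^{2} + 4 o$
$Y{\left(R \right)} = 20 + R^{2} + R \left(-5 + R^{2} + 4 R\right)$ ($Y{\left(R \right)} = -3 + \left(\left(R^{2} + \left(-5 + R^{2} + 4 R\right) R\right) + 23\right) = -3 + \left(\left(R^{2} + R \left(-5 + R^{2} + 4 R\right)\right) + 23\right) = -3 + \left(23 + R^{2} + R \left(-5 + R^{2} + 4 R\right)\right) = 20 + R^{2} + R \left(-5 + R^{2} + 4 R\right)$)
$Y{\left(z{\left(-1 \right)} \right)} \left(-201 - 448\right) = \left(20 + 5^{3} - 25 + 5 \cdot 5^{2}\right) \left(-201 - 448\right) = \left(20 + 125 - 25 + 5 \cdot 25\right) \left(-649\right) = \left(20 + 125 - 25 + 125\right) \left(-649\right) = 245 \left(-649\right) = -159005$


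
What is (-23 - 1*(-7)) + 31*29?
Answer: 883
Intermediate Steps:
(-23 - 1*(-7)) + 31*29 = (-23 + 7) + 899 = -16 + 899 = 883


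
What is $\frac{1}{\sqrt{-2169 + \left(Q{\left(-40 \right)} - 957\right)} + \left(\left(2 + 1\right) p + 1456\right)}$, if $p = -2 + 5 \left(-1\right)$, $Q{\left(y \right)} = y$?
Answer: $\frac{1435}{2062391} - \frac{i \sqrt{3166}}{2062391} \approx 0.00069579 - 2.7283 \cdot 10^{-5} i$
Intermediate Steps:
$p = -7$ ($p = -2 - 5 = -7$)
$\frac{1}{\sqrt{-2169 + \left(Q{\left(-40 \right)} - 957\right)} + \left(\left(2 + 1\right) p + 1456\right)} = \frac{1}{\sqrt{-2169 - 997} + \left(\left(2 + 1\right) \left(-7\right) + 1456\right)} = \frac{1}{\sqrt{-2169 - 997} + \left(3 \left(-7\right) + 1456\right)} = \frac{1}{\sqrt{-2169 - 997} + \left(-21 + 1456\right)} = \frac{1}{\sqrt{-3166} + 1435} = \frac{1}{i \sqrt{3166} + 1435} = \frac{1}{1435 + i \sqrt{3166}}$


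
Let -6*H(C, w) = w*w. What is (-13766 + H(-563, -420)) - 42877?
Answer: -86043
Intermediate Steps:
H(C, w) = -w²/6 (H(C, w) = -w*w/6 = -w²/6)
(-13766 + H(-563, -420)) - 42877 = (-13766 - ⅙*(-420)²) - 42877 = (-13766 - ⅙*176400) - 42877 = (-13766 - 29400) - 42877 = -43166 - 42877 = -86043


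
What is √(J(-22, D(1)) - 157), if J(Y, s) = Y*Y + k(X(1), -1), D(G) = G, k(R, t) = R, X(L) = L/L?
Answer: 2*√82 ≈ 18.111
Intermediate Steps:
X(L) = 1
J(Y, s) = 1 + Y² (J(Y, s) = Y*Y + 1 = Y² + 1 = 1 + Y²)
√(J(-22, D(1)) - 157) = √((1 + (-22)²) - 157) = √((1 + 484) - 157) = √(485 - 157) = √328 = 2*√82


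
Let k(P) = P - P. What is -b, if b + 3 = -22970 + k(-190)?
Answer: 22973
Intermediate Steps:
k(P) = 0
b = -22973 (b = -3 + (-22970 + 0) = -3 - 22970 = -22973)
-b = -1*(-22973) = 22973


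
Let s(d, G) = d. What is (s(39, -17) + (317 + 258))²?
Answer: 376996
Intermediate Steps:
(s(39, -17) + (317 + 258))² = (39 + (317 + 258))² = (39 + 575)² = 614² = 376996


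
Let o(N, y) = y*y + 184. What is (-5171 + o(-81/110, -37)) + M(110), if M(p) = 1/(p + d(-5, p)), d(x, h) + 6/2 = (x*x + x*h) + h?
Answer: -1114345/308 ≈ -3618.0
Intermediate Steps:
d(x, h) = -3 + h + x² + h*x (d(x, h) = -3 + ((x*x + x*h) + h) = -3 + ((x² + h*x) + h) = -3 + (h + x² + h*x) = -3 + h + x² + h*x)
o(N, y) = 184 + y² (o(N, y) = y² + 184 = 184 + y²)
M(p) = 1/(22 - 3*p) (M(p) = 1/(p + (-3 + p + (-5)² + p*(-5))) = 1/(p + (-3 + p + 25 - 5*p)) = 1/(p + (22 - 4*p)) = 1/(22 - 3*p))
(-5171 + o(-81/110, -37)) + M(110) = (-5171 + (184 + (-37)²)) + 1/(22 - 3*110) = (-5171 + (184 + 1369)) + 1/(22 - 330) = (-5171 + 1553) + 1/(-308) = -3618 - 1/308 = -1114345/308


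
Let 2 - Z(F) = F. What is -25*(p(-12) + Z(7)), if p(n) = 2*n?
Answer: 725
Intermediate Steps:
Z(F) = 2 - F
-25*(p(-12) + Z(7)) = -25*(2*(-12) + (2 - 1*7)) = -25*(-24 + (2 - 7)) = -25*(-24 - 5) = -25*(-29) = 725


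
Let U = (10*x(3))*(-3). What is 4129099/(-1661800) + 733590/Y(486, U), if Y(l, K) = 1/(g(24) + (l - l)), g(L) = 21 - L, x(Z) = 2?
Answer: -3657243715099/1661800 ≈ -2.2008e+6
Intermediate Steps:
U = -60 (U = (10*2)*(-3) = 20*(-3) = -60)
Y(l, K) = -1/3 (Y(l, K) = 1/((21 - 1*24) + (l - l)) = 1/((21 - 24) + 0) = 1/(-3 + 0) = 1/(-3) = -1/3)
4129099/(-1661800) + 733590/Y(486, U) = 4129099/(-1661800) + 733590/(-1/3) = 4129099*(-1/1661800) + 733590*(-3) = -4129099/1661800 - 2200770 = -3657243715099/1661800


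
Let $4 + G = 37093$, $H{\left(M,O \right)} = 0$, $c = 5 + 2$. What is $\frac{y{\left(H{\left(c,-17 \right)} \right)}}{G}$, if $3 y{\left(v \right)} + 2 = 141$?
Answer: $\frac{139}{111267} \approx 0.0012492$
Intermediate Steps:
$c = 7$
$y{\left(v \right)} = \frac{139}{3}$ ($y{\left(v \right)} = - \frac{2}{3} + \frac{1}{3} \cdot 141 = - \frac{2}{3} + 47 = \frac{139}{3}$)
$G = 37089$ ($G = -4 + 37093 = 37089$)
$\frac{y{\left(H{\left(c,-17 \right)} \right)}}{G} = \frac{139}{3 \cdot 37089} = \frac{139}{3} \cdot \frac{1}{37089} = \frac{139}{111267}$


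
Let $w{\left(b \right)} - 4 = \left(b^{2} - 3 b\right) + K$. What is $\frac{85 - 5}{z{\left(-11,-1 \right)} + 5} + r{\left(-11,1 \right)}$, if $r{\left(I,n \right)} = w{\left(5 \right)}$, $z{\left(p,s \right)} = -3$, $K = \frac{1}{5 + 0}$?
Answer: $\frac{271}{5} \approx 54.2$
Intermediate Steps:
$K = \frac{1}{5} \approx 0.2$
$w{\left(b \right)} = \frac{21}{5} + b^{2} - 3 b$ ($w{\left(b \right)} = 4 + \left(\left(b^{2} - 3 b\right) + \frac{1}{5}\right) = 4 + \left(\frac{1}{5} + b^{2} - 3 b\right) = \frac{21}{5} + b^{2} - 3 b$)
$r{\left(I,n \right)} = \frac{71}{5}$ ($r{\left(I,n \right)} = \frac{21}{5} + 5^{2} - 15 = \frac{21}{5} + 25 - 15 = \frac{71}{5}$)
$\frac{85 - 5}{z{\left(-11,-1 \right)} + 5} + r{\left(-11,1 \right)} = \frac{85 - 5}{-3 + 5} + \frac{71}{5} = \frac{80}{2} + \frac{71}{5} = 80 \cdot \frac{1}{2} + \frac{71}{5} = 40 + \frac{71}{5} = \frac{271}{5}$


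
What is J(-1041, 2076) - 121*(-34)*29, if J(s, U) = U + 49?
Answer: 121431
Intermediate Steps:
J(s, U) = 49 + U
J(-1041, 2076) - 121*(-34)*29 = (49 + 2076) - 121*(-34)*29 = 2125 + 4114*29 = 2125 + 119306 = 121431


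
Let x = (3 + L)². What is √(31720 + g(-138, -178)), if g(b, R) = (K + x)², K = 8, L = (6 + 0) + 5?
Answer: 2*√18334 ≈ 270.81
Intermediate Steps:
L = 11 (L = 6 + 5 = 11)
x = 196 (x = (3 + 11)² = 14² = 196)
g(b, R) = 41616 (g(b, R) = (8 + 196)² = 204² = 41616)
√(31720 + g(-138, -178)) = √(31720 + 41616) = √73336 = 2*√18334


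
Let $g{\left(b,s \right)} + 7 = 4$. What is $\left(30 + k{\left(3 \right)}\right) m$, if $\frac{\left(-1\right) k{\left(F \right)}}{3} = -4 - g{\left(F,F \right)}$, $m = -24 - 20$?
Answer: $-1452$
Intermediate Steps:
$g{\left(b,s \right)} = -3$ ($g{\left(b,s \right)} = -7 + 4 = -3$)
$m = -44$
$k{\left(F \right)} = 3$ ($k{\left(F \right)} = - 3 \left(-4 - -3\right) = - 3 \left(-4 + 3\right) = \left(-3\right) \left(-1\right) = 3$)
$\left(30 + k{\left(3 \right)}\right) m = \left(30 + 3\right) \left(-44\right) = 33 \left(-44\right) = -1452$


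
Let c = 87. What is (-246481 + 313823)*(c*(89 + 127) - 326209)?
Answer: -20702075614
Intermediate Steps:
(-246481 + 313823)*(c*(89 + 127) - 326209) = (-246481 + 313823)*(87*(89 + 127) - 326209) = 67342*(87*216 - 326209) = 67342*(18792 - 326209) = 67342*(-307417) = -20702075614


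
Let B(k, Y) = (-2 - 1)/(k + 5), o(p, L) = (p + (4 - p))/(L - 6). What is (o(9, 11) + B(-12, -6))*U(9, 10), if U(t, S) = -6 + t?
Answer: 129/35 ≈ 3.6857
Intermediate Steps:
o(p, L) = 4/(-6 + L)
B(k, Y) = -3/(5 + k)
(o(9, 11) + B(-12, -6))*U(9, 10) = (4/(-6 + 11) - 3/(5 - 12))*(-6 + 9) = (4/5 - 3/(-7))*3 = (4*(1/5) - 3*(-1/7))*3 = (4/5 + 3/7)*3 = (43/35)*3 = 129/35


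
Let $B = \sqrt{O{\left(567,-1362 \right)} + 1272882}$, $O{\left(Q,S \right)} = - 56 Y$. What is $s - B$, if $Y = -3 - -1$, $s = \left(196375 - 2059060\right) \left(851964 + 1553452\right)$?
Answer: $-4480532301960 - \sqrt{1272994} \approx -4.4805 \cdot 10^{12}$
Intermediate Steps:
$s = -4480532301960$ ($s = \left(-1862685\right) 2405416 = -4480532301960$)
$Y = -2$ ($Y = -3 + 1 = -2$)
$O{\left(Q,S \right)} = 112$ ($O{\left(Q,S \right)} = \left(-56\right) \left(-2\right) = 112$)
$B = \sqrt{1272994}$ ($B = \sqrt{112 + 1272882} = \sqrt{1272994} \approx 1128.3$)
$s - B = -4480532301960 - \sqrt{1272994}$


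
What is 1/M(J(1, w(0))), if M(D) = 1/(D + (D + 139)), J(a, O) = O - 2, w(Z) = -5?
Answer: 125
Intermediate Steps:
J(a, O) = -2 + O
M(D) = 1/(139 + 2*D) (M(D) = 1/(D + (139 + D)) = 1/(139 + 2*D))
1/M(J(1, w(0))) = 1/(1/(139 + 2*(-2 - 5))) = 1/(1/(139 + 2*(-7))) = 1/(1/(139 - 14)) = 1/(1/125) = 125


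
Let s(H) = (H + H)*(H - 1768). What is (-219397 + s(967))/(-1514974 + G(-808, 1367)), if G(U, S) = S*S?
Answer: -1768531/353715 ≈ -4.9999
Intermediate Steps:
G(U, S) = S²
s(H) = 2*H*(-1768 + H) (s(H) = (2*H)*(-1768 + H) = 2*H*(-1768 + H))
(-219397 + s(967))/(-1514974 + G(-808, 1367)) = (-219397 + 2*967*(-1768 + 967))/(-1514974 + 1367²) = (-219397 + 2*967*(-801))/(-1514974 + 1868689) = (-219397 - 1549134)/353715 = -1768531*1/353715 = -1768531/353715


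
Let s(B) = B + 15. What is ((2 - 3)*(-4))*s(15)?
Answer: 120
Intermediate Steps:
s(B) = 15 + B
((2 - 3)*(-4))*s(15) = ((2 - 3)*(-4))*(15 + 15) = -1*(-4)*30 = 4*30 = 120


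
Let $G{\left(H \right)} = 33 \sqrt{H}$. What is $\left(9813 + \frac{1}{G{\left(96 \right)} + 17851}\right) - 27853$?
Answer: $- \frac{5746707954429}{318553657} - \frac{132 \sqrt{6}}{318553657} \approx -18040.0$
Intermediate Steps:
$\left(9813 + \frac{1}{G{\left(96 \right)} + 17851}\right) - 27853 = \left(9813 + \frac{1}{33 \sqrt{96} + 17851}\right) - 27853 = \left(9813 + \frac{1}{33 \cdot 4 \sqrt{6} + 17851}\right) - 27853 = \left(9813 + \frac{1}{132 \sqrt{6} + 17851}\right) - 27853 = \left(9813 + \frac{1}{17851 + 132 \sqrt{6}}\right) - 27853 = -18040 + \frac{1}{17851 + 132 \sqrt{6}}$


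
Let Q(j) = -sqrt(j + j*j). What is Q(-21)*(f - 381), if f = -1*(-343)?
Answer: 76*sqrt(105) ≈ 778.77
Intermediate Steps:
Q(j) = -sqrt(j + j**2)
f = 343
Q(-21)*(f - 381) = (-sqrt(-21*(1 - 21)))*(343 - 381) = -sqrt(-21*(-20))*(-38) = -sqrt(420)*(-38) = -2*sqrt(105)*(-38) = 76*sqrt(105)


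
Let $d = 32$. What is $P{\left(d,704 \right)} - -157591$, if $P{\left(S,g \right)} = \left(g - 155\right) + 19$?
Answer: $158159$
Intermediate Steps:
$P{\left(S,g \right)} = -136 + g$ ($P{\left(S,g \right)} = \left(-155 + g\right) + 19 = -136 + g$)
$P{\left(d,704 \right)} - -157591 = \left(-136 + 704\right) - -157591 = 568 + 157591 = 158159$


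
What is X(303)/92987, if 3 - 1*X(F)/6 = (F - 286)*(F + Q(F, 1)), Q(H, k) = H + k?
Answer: -61896/92987 ≈ -0.66564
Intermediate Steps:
X(F) = 18 - 6*(1 + 2*F)*(-286 + F) (X(F) = 18 - 6*(F - 286)*(F + (F + 1)) = 18 - 6*(-286 + F)*(F + (1 + F)) = 18 - 6*(-286 + F)*(1 + 2*F) = 18 - 6*(1 + 2*F)*(-286 + F))
X(303)/92987 = (1734 - 12*303² + 3426*303)/92987 = (1734 - 12*91809 + 1038078)*(1/92987) = (1734 - 1101708 + 1038078)*(1/92987) = -61896*1/92987 = -61896/92987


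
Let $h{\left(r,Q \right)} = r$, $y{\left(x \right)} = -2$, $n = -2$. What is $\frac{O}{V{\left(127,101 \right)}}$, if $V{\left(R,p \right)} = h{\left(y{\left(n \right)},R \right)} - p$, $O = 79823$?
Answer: $- \frac{79823}{103} \approx -774.98$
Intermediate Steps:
$V{\left(R,p \right)} = -2 - p$
$\frac{O}{V{\left(127,101 \right)}} = \frac{79823}{-2 - 101} = \frac{79823}{-103} = 79823 \left(- \frac{1}{103}\right) = - \frac{79823}{103}$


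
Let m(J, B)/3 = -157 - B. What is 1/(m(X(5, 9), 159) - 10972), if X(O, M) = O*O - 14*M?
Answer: -1/11920 ≈ -8.3893e-5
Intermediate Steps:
X(O, M) = O**2 - 14*M
m(J, B) = -471 - 3*B (m(J, B) = 3*(-157 - B) = -471 - 3*B)
1/(m(X(5, 9), 159) - 10972) = 1/((-471 - 3*159) - 10972) = 1/((-471 - 477) - 10972) = 1/(-948 - 10972) = 1/(-11920) = -1/11920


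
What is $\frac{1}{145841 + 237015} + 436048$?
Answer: $\frac{166943593089}{382856} \approx 4.3605 \cdot 10^{5}$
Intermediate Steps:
$\frac{1}{145841 + 237015} + 436048 = \frac{1}{382856} + 436048 = \frac{166943593089}{382856}$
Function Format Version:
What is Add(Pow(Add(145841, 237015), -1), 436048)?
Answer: Rational(166943593089, 382856) ≈ 4.3605e+5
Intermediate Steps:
Add(Pow(Add(145841, 237015), -1), 436048) = Add(Pow(382856, -1), 436048) = Add(Rational(1, 382856), 436048) = Rational(166943593089, 382856)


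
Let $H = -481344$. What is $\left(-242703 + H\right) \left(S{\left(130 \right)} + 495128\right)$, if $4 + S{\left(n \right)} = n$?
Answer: $-358587172938$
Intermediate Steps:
$S{\left(n \right)} = -4 + n$
$\left(-242703 + H\right) \left(S{\left(130 \right)} + 495128\right) = \left(-242703 - 481344\right) \left(\left(-4 + 130\right) + 495128\right) = - 724047 \left(126 + 495128\right) = \left(-724047\right) 495254 = -358587172938$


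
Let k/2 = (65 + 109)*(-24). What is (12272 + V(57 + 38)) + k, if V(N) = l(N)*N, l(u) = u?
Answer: 12945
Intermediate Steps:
V(N) = N² (V(N) = N*N = N²)
k = -8352 (k = 2*((65 + 109)*(-24)) = 2*(174*(-24)) = 2*(-4176) = -8352)
(12272 + V(57 + 38)) + k = (12272 + (57 + 38)²) - 8352 = (12272 + 95²) - 8352 = (12272 + 9025) - 8352 = 21297 - 8352 = 12945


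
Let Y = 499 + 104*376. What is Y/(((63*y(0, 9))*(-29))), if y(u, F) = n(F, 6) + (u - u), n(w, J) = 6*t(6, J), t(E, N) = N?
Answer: -13201/21924 ≈ -0.60213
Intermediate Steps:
n(w, J) = 6*J
y(u, F) = 36 (y(u, F) = 6*6 + (u - u) = 36 + 0 = 36)
Y = 39603 (Y = 499 + 39104 = 39603)
Y/(((63*y(0, 9))*(-29))) = 39603/(((63*36)*(-29))) = 39603/((2268*(-29))) = 39603/(-65772) = 39603*(-1/65772) = -13201/21924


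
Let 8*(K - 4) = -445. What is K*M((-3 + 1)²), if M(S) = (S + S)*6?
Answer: -2478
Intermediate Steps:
M(S) = 12*S (M(S) = (2*S)*6 = 12*S)
K = -413/8 (K = 4 + (⅛)*(-445) = 4 - 445/8 = -413/8 ≈ -51.625)
K*M((-3 + 1)²) = -1239*(-3 + 1)²/2 = -1239*(-2)²/2 = -1239*4/2 = -413/8*48 = -2478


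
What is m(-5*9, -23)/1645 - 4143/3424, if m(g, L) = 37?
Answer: -6688547/5632480 ≈ -1.1875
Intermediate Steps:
m(-5*9, -23)/1645 - 4143/3424 = 37/1645 - 4143/3424 = -6688547/5632480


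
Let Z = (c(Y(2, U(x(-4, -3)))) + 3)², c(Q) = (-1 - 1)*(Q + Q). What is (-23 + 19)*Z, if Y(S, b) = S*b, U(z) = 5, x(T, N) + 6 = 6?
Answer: -5476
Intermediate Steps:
x(T, N) = 0 (x(T, N) = -6 + 6 = 0)
c(Q) = -4*Q
Z = 1369 (Z = (-8*5 + 3)² = (-4*10 + 3)² = (-40 + 3)² = (-37)² = 1369)
(-23 + 19)*Z = (-23 + 19)*1369 = -4*1369 = -5476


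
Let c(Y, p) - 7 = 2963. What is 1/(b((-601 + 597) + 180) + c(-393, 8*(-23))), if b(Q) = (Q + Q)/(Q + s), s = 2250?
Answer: 1213/3602786 ≈ 0.00033668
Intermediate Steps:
c(Y, p) = 2970 (c(Y, p) = 7 + 2963 = 2970)
b(Q) = 2*Q/(2250 + Q) (b(Q) = (Q + Q)/(Q + 2250) = (2*Q)/(2250 + Q) = 2*Q/(2250 + Q))
1/(b((-601 + 597) + 180) + c(-393, 8*(-23))) = 1/(2*((-601 + 597) + 180)/(2250 + ((-601 + 597) + 180)) + 2970) = 1/(2*(-4 + 180)/(2250 + (-4 + 180)) + 2970) = 1/(2*176/(2250 + 176) + 2970) = 1/(2*176/2426 + 2970) = 1/(2*176*(1/2426) + 2970) = 1/(176/1213 + 2970) = 1/(3602786/1213) = 1213/3602786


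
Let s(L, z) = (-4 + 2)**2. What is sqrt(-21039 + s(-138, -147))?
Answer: I*sqrt(21035) ≈ 145.03*I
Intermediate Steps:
s(L, z) = 4 (s(L, z) = (-2)**2 = 4)
sqrt(-21039 + s(-138, -147)) = sqrt(-21039 + 4) = sqrt(-21035) = I*sqrt(21035)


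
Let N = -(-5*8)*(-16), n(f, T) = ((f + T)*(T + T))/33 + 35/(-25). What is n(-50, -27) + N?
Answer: -2577/5 ≈ -515.40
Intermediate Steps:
n(f, T) = -7/5 + 2*T*(T + f)/33 (n(f, T) = ((T + f)*(2*T))*(1/33) + 35*(-1/25) = (2*T*(T + f))*(1/33) - 7/5 = 2*T*(T + f)/33 - 7/5 = -7/5 + 2*T*(T + f)/33)
N = -640 (N = -(-40)*(-16) = -1*640 = -640)
n(-50, -27) + N = (-7/5 + (2/33)*(-27)**2 + (2/33)*(-27)*(-50)) - 640 = (-7/5 + (2/33)*729 + 900/11) - 640 = (-7/5 + 486/11 + 900/11) - 640 = 623/5 - 640 = -2577/5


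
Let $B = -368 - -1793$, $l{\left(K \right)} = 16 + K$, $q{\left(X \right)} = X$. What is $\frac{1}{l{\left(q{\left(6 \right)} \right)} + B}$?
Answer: $\frac{1}{1447} \approx 0.00069109$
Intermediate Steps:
$B = 1425$ ($B = -368 + 1793 = 1425$)
$\frac{1}{l{\left(q{\left(6 \right)} \right)} + B} = \frac{1}{\left(16 + 6\right) + 1425} = \frac{1}{22 + 1425} = \frac{1}{1447}$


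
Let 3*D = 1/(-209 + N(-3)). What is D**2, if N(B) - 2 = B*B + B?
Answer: 1/363609 ≈ 2.7502e-6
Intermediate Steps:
N(B) = 2 + B + B**2 (N(B) = 2 + (B*B + B) = 2 + (B**2 + B) = 2 + (B + B**2) = 2 + B + B**2)
D = -1/603 (D = 1/(3*(-209 + (2 - 3 + (-3)**2))) = 1/(3*(-209 + (2 - 3 + 9))) = 1/(3*(-209 + 8)) = (1/3)/(-201) = (1/3)*(-1/201) = -1/603 ≈ -0.0016584)
D**2 = (-1/603)**2 = 1/363609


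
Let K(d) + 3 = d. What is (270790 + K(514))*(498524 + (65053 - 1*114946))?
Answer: 121714038931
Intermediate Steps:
K(d) = -3 + d
(270790 + K(514))*(498524 + (65053 - 1*114946)) = (270790 + (-3 + 514))*(498524 + (65053 - 1*114946)) = (270790 + 511)*(498524 + (65053 - 114946)) = 271301*(498524 - 49893) = 271301*448631 = 121714038931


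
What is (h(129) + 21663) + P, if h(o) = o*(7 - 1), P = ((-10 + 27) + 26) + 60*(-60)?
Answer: 18880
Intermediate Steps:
P = -3557 (P = (17 + 26) - 3600 = 43 - 3600 = -3557)
h(o) = 6*o (h(o) = o*6 = 6*o)
(h(129) + 21663) + P = (6*129 + 21663) - 3557 = (774 + 21663) - 3557 = 22437 - 3557 = 18880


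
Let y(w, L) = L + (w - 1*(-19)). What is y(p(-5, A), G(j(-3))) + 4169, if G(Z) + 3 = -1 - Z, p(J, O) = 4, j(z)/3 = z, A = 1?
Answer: 4197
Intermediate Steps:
j(z) = 3*z
G(Z) = -4 - Z (G(Z) = -3 + (-1 - Z) = -4 - Z)
y(w, L) = 19 + L + w (y(w, L) = L + (w + 19) = L + (19 + w) = 19 + L + w)
y(p(-5, A), G(j(-3))) + 4169 = (19 + (-4 - 3*(-3)) + 4) + 4169 = (19 + (-4 - 1*(-9)) + 4) + 4169 = (19 + (-4 + 9) + 4) + 4169 = (19 + 5 + 4) + 4169 = 28 + 4169 = 4197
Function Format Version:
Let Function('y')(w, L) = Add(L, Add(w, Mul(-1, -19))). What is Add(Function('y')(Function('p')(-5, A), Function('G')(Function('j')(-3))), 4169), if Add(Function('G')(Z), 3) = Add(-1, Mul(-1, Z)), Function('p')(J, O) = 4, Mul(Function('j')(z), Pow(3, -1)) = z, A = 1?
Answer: 4197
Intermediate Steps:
Function('j')(z) = Mul(3, z)
Function('G')(Z) = Add(-4, Mul(-1, Z)) (Function('G')(Z) = Add(-3, Add(-1, Mul(-1, Z))) = Add(-4, Mul(-1, Z)))
Function('y')(w, L) = Add(19, L, w) (Function('y')(w, L) = Add(L, Add(w, 19)) = Add(L, Add(19, w)) = Add(19, L, w))
Add(Function('y')(Function('p')(-5, A), Function('G')(Function('j')(-3))), 4169) = Add(Add(19, Add(-4, Mul(-1, Mul(3, -3))), 4), 4169) = Add(Add(19, Add(-4, Mul(-1, -9)), 4), 4169) = Add(Add(19, Add(-4, 9), 4), 4169) = Add(Add(19, 5, 4), 4169) = Add(28, 4169) = 4197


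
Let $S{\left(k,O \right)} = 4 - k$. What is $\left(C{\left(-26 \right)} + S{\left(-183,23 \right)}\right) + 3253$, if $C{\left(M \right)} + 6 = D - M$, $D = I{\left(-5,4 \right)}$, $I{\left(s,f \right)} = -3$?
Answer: $3457$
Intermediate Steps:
$D = -3$
$C{\left(M \right)} = -9 - M$ ($C{\left(M \right)} = -6 - \left(3 + M\right) = -9 - M$)
$\left(C{\left(-26 \right)} + S{\left(-183,23 \right)}\right) + 3253 = \left(\left(-9 - -26\right) + \left(4 - -183\right)\right) + 3253 = \left(\left(-9 + 26\right) + \left(4 + 183\right)\right) + 3253 = \left(17 + 187\right) + 3253 = 204 + 3253 = 3457$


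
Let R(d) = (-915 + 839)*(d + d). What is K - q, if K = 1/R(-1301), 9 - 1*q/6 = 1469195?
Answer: 1743206819233/197752 ≈ 8.8151e+6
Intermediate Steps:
q = -8815116 (q = 54 - 6*1469195 = 54 - 8815170 = -8815116)
R(d) = -152*d
K = 1/197752 (K = 1/(-152*(-1301)) = 1/197752 ≈ 5.0568e-6)
K - q = 1/197752 - 1*(-8815116) = 1/197752 + 8815116 = 1743206819233/197752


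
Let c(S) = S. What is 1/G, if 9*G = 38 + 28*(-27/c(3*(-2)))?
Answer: 9/164 ≈ 0.054878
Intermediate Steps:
G = 164/9 (G = (38 + 28*(-27/(3*(-2))))/9 = (38 + 28*(-27/(-6)))/9 = (38 + 28*(-27*(-⅙)))/9 = (38 + 28*(9/2))/9 = (38 + 126)/9 = (⅑)*164 = 164/9 ≈ 18.222)
1/G = 1/(164/9) = 9/164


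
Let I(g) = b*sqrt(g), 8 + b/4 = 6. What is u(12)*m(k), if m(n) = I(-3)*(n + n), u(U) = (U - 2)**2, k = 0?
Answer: 0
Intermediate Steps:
b = -8 (b = -32 + 4*6 = -32 + 24 = -8)
I(g) = -8*sqrt(g)
u(U) = (-2 + U)**2
m(n) = -16*I*n*sqrt(3) (m(n) = (-8*I*sqrt(3))*(n + n) = (-8*I*sqrt(3))*(2*n) = -16*I*n*sqrt(3))
u(12)*m(k) = (-2 + 12)**2*(-16*I*0*sqrt(3)) = 10**2*0 = 100*0 = 0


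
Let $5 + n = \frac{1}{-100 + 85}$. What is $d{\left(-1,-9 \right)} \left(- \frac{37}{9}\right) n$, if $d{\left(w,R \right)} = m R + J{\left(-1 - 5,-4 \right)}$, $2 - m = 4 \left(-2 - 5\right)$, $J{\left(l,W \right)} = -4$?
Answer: $- \frac{770488}{135} \approx -5707.3$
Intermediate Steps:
$m = 30$ ($m = 2 - 4 \left(-2 - 5\right) = 2 - 4 \left(-7\right) = 2 - -28 = 2 + 28 = 30$)
$d{\left(w,R \right)} = -4 + 30 R$ ($d{\left(w,R \right)} = 30 R - 4 = -4 + 30 R$)
$n = - \frac{76}{15}$ ($n = -5 + \frac{1}{-100 + 85} = -5 + \frac{1}{-15} = -5 - \frac{1}{15} = - \frac{76}{15} \approx -5.0667$)
$d{\left(-1,-9 \right)} \left(- \frac{37}{9}\right) n = \left(-4 + 30 \left(-9\right)\right) \left(- \frac{37}{9}\right) \left(- \frac{76}{15}\right) = \left(-4 - 270\right) \left(\left(-37\right) \frac{1}{9}\right) \left(- \frac{76}{15}\right) = \left(-274\right) \left(- \frac{37}{9}\right) \left(- \frac{76}{15}\right) = \frac{10138}{9} \left(- \frac{76}{15}\right) = - \frac{770488}{135}$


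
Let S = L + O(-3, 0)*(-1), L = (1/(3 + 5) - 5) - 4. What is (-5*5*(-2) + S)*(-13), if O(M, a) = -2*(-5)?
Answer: -3237/8 ≈ -404.63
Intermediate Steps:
O(M, a) = 10
L = -71/8 (L = (1/8 - 5) - 4 = -39/8 - 4 = -71/8 ≈ -8.8750)
S = -151/8 (S = -71/8 + 10*(-1) = -71/8 - 10 = -151/8 ≈ -18.875)
(-5*5*(-2) + S)*(-13) = (-5*5*(-2) - 151/8)*(-13) = (-25*(-2) - 151/8)*(-13) = (50 - 151/8)*(-13) = (249/8)*(-13) = -3237/8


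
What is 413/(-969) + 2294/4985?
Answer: 164081/4830465 ≈ 0.033968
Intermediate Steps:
413/(-969) + 2294/4985 = 413*(-1/969) + 2294*(1/4985) = -413/969 + 2294/4985 = 164081/4830465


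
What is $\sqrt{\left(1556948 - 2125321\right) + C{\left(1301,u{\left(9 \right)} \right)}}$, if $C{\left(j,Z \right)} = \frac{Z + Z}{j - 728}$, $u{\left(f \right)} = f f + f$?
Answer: $\frac{i \sqrt{20734803953}}{191} \approx 753.91 i$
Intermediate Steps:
$u{\left(f \right)} = f + f^{2}$ ($u{\left(f \right)} = f^{2} + f = f + f^{2}$)
$C{\left(j,Z \right)} = \frac{2 Z}{-728 + j}$
$\sqrt{\left(1556948 - 2125321\right) + C{\left(1301,u{\left(9 \right)} \right)}} = \sqrt{\left(1556948 - 2125321\right) + \frac{2 \cdot 9 \left(1 + 9\right)}{-728 + 1301}} = \sqrt{-568373 + \frac{2 \cdot 9 \cdot 10}{573}} = \sqrt{-568373 + 2 \cdot 90 \cdot \frac{1}{573}} = \sqrt{-568373 + \frac{60}{191}} = \sqrt{- \frac{108559183}{191}} = \frac{i \sqrt{20734803953}}{191}$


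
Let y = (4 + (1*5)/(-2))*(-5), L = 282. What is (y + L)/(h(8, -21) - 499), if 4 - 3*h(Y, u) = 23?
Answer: -1647/3032 ≈ -0.54321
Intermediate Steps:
h(Y, u) = -19/3 (h(Y, u) = 4/3 - 1/3*23 = 4/3 - 23/3 = -19/3)
y = -15/2 (y = (4 + 5*(-1/2))*(-5) = (4 - 5/2)*(-5) = (3/2)*(-5) = -15/2 ≈ -7.5000)
(y + L)/(h(8, -21) - 499) = (-15/2 + 282)/(-19/3 - 499) = 549/(2*(-1516/3)) = (549/2)*(-3/1516) = -1647/3032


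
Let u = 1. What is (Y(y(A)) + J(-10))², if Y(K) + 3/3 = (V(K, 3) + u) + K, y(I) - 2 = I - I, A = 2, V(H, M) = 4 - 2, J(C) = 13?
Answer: 289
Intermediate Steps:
V(H, M) = 2
y(I) = 2 (y(I) = 2 + (I - I) = 2 + 0 = 2)
Y(K) = 2 + K (Y(K) = -1 + ((2 + 1) + K) = -1 + (3 + K) = 2 + K)
(Y(y(A)) + J(-10))² = ((2 + 2) + 13)² = (4 + 13)² = 17² = 289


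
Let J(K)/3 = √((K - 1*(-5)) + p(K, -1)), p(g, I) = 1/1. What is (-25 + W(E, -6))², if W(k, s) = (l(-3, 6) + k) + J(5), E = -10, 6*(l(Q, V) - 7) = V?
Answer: 828 - 162*√11 ≈ 290.71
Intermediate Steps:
l(Q, V) = 7 + V/6
p(g, I) = 1
J(K) = 3*√(6 + K) (J(K) = 3*√((K - 1*(-5)) + 1) = 3*√((K + 5) + 1) = 3*√((5 + K) + 1) = 3*√(6 + K))
W(k, s) = 8 + k + 3*√11 (W(k, s) = ((7 + (⅙)*6) + k) + 3*√(6 + 5) = ((7 + 1) + k) + 3*√11 = (8 + k) + 3*√11 = 8 + k + 3*√11)
(-25 + W(E, -6))² = (-25 + (8 - 10 + 3*√11))² = (-25 + (-2 + 3*√11))² = (-27 + 3*√11)²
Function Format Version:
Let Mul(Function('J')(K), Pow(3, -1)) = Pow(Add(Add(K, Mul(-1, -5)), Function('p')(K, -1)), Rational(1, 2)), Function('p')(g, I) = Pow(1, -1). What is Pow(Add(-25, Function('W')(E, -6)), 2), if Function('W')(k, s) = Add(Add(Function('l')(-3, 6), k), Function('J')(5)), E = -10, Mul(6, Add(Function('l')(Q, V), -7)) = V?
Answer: Add(828, Mul(-162, Pow(11, Rational(1, 2)))) ≈ 290.71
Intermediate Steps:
Function('l')(Q, V) = Add(7, Mul(Rational(1, 6), V))
Function('p')(g, I) = 1
Function('J')(K) = Mul(3, Pow(Add(6, K), Rational(1, 2))) (Function('J')(K) = Mul(3, Pow(Add(Add(K, Mul(-1, -5)), 1), Rational(1, 2))) = Mul(3, Pow(Add(Add(K, 5), 1), Rational(1, 2))) = Mul(3, Pow(Add(Add(5, K), 1), Rational(1, 2))) = Mul(3, Pow(Add(6, K), Rational(1, 2))))
Function('W')(k, s) = Add(8, k, Mul(3, Pow(11, Rational(1, 2)))) (Function('W')(k, s) = Add(Add(Add(7, Mul(Rational(1, 6), 6)), k), Mul(3, Pow(Add(6, 5), Rational(1, 2)))) = Add(Add(Add(7, 1), k), Mul(3, Pow(11, Rational(1, 2)))) = Add(Add(8, k), Mul(3, Pow(11, Rational(1, 2)))) = Add(8, k, Mul(3, Pow(11, Rational(1, 2)))))
Pow(Add(-25, Function('W')(E, -6)), 2) = Pow(Add(-25, Add(8, -10, Mul(3, Pow(11, Rational(1, 2))))), 2) = Pow(Add(-25, Add(-2, Mul(3, Pow(11, Rational(1, 2))))), 2) = Pow(Add(-27, Mul(3, Pow(11, Rational(1, 2)))), 2)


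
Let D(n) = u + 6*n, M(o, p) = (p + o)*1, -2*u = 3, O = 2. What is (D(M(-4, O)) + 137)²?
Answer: 61009/4 ≈ 15252.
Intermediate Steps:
u = -3/2 (u = -½*3 = -3/2 ≈ -1.5000)
M(o, p) = o + p (M(o, p) = (o + p)*1 = o + p)
D(n) = -3/2 + 6*n
(D(M(-4, O)) + 137)² = ((-3/2 + 6*(-4 + 2)) + 137)² = ((-3/2 + 6*(-2)) + 137)² = ((-3/2 - 12) + 137)² = (-27/2 + 137)² = (247/2)² = 61009/4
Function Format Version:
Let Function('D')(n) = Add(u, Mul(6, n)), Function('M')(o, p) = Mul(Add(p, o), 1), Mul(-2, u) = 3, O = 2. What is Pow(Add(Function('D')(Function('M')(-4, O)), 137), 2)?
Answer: Rational(61009, 4) ≈ 15252.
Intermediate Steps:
u = Rational(-3, 2) (u = Mul(Rational(-1, 2), 3) = Rational(-3, 2) ≈ -1.5000)
Function('M')(o, p) = Add(o, p) (Function('M')(o, p) = Mul(Add(o, p), 1) = Add(o, p))
Function('D')(n) = Add(Rational(-3, 2), Mul(6, n))
Pow(Add(Function('D')(Function('M')(-4, O)), 137), 2) = Pow(Add(Add(Rational(-3, 2), Mul(6, Add(-4, 2))), 137), 2) = Pow(Add(Add(Rational(-3, 2), Mul(6, -2)), 137), 2) = Pow(Add(Add(Rational(-3, 2), -12), 137), 2) = Pow(Add(Rational(-27, 2), 137), 2) = Pow(Rational(247, 2), 2) = Rational(61009, 4)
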